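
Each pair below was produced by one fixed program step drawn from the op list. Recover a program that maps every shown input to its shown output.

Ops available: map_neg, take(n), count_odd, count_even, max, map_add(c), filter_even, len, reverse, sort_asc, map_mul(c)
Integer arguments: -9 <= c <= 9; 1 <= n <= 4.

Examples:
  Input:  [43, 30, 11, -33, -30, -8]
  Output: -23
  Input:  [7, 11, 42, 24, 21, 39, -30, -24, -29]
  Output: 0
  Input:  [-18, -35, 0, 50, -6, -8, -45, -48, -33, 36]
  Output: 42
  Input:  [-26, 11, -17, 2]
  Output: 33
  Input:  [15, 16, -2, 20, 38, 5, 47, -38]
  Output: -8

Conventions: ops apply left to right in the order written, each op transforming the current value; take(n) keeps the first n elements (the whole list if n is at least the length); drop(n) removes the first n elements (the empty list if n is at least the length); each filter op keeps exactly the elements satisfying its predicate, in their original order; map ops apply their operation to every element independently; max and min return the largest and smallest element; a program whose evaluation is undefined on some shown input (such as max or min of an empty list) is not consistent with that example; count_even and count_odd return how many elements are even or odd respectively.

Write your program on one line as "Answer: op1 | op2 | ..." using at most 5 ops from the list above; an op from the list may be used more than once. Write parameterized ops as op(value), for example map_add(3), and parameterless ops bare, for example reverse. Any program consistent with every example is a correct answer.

map_add(1) | map_add(-8) | map_neg | take(2) | max

Check, running the answer program on each example:
  [43, 30, 11, -33, -30, -8] -> [44, 31, 12, -32, -29, -7] -> [36, 23, 4, -40, -37, -15] -> [-36, -23, -4, 40, 37, 15] -> [-36, -23] -> -23
  [7, 11, 42, 24, 21, 39, -30, -24, -29] -> [8, 12, 43, 25, 22, 40, -29, -23, -28] -> [0, 4, 35, 17, 14, 32, -37, -31, -36] -> [0, -4, -35, -17, -14, -32, 37, 31, 36] -> [0, -4] -> 0
  [-18, -35, 0, 50, -6, -8, -45, -48, -33, 36] -> [-17, -34, 1, 51, -5, -7, -44, -47, -32, 37] -> [-25, -42, -7, 43, -13, -15, -52, -55, -40, 29] -> [25, 42, 7, -43, 13, 15, 52, 55, 40, -29] -> [25, 42] -> 42
  [-26, 11, -17, 2] -> [-25, 12, -16, 3] -> [-33, 4, -24, -5] -> [33, -4, 24, 5] -> [33, -4] -> 33
  [15, 16, -2, 20, 38, 5, 47, -38] -> [16, 17, -1, 21, 39, 6, 48, -37] -> [8, 9, -9, 13, 31, -2, 40, -45] -> [-8, -9, 9, -13, -31, 2, -40, 45] -> [-8, -9] -> -8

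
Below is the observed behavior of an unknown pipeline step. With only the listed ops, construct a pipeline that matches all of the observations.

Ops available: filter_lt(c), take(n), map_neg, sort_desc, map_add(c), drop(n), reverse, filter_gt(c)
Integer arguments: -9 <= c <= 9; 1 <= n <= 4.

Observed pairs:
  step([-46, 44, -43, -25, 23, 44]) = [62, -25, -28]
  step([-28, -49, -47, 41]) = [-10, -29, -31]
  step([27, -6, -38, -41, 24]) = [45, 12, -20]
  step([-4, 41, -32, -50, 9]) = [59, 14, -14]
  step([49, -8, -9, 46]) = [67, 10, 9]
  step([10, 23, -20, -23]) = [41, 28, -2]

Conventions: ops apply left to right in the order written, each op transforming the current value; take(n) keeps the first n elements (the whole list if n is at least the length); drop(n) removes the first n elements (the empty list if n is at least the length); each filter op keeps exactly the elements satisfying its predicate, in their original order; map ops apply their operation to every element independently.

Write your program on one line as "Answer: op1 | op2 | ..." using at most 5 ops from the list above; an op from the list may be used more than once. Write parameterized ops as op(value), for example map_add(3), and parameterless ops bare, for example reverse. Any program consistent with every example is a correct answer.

take(3) | sort_desc | map_add(9) | map_add(9)

Check, running the answer program on each example:
  [-46, 44, -43, -25, 23, 44] -> [-46, 44, -43] -> [44, -43, -46] -> [53, -34, -37] -> [62, -25, -28]
  [-28, -49, -47, 41] -> [-28, -49, -47] -> [-28, -47, -49] -> [-19, -38, -40] -> [-10, -29, -31]
  [27, -6, -38, -41, 24] -> [27, -6, -38] -> [27, -6, -38] -> [36, 3, -29] -> [45, 12, -20]
  [-4, 41, -32, -50, 9] -> [-4, 41, -32] -> [41, -4, -32] -> [50, 5, -23] -> [59, 14, -14]
  [49, -8, -9, 46] -> [49, -8, -9] -> [49, -8, -9] -> [58, 1, 0] -> [67, 10, 9]
  [10, 23, -20, -23] -> [10, 23, -20] -> [23, 10, -20] -> [32, 19, -11] -> [41, 28, -2]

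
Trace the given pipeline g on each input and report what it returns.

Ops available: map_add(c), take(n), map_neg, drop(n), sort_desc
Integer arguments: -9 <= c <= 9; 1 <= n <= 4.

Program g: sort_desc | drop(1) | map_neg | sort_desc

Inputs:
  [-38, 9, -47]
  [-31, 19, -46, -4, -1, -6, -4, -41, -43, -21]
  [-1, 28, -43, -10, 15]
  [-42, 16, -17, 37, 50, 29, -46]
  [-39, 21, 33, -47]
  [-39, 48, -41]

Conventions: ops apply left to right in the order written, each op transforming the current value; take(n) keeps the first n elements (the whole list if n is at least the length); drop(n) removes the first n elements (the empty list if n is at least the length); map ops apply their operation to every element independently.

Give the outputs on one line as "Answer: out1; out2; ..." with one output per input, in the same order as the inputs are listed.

Execution, op by op:
  [-38, 9, -47] -> [9, -38, -47] -> [-38, -47] -> [38, 47] -> [47, 38]
  [-31, 19, -46, -4, -1, -6, -4, -41, -43, -21] -> [19, -1, -4, -4, -6, -21, -31, -41, -43, -46] -> [-1, -4, -4, -6, -21, -31, -41, -43, -46] -> [1, 4, 4, 6, 21, 31, 41, 43, 46] -> [46, 43, 41, 31, 21, 6, 4, 4, 1]
  [-1, 28, -43, -10, 15] -> [28, 15, -1, -10, -43] -> [15, -1, -10, -43] -> [-15, 1, 10, 43] -> [43, 10, 1, -15]
  [-42, 16, -17, 37, 50, 29, -46] -> [50, 37, 29, 16, -17, -42, -46] -> [37, 29, 16, -17, -42, -46] -> [-37, -29, -16, 17, 42, 46] -> [46, 42, 17, -16, -29, -37]
  [-39, 21, 33, -47] -> [33, 21, -39, -47] -> [21, -39, -47] -> [-21, 39, 47] -> [47, 39, -21]
  [-39, 48, -41] -> [48, -39, -41] -> [-39, -41] -> [39, 41] -> [41, 39]

[47, 38]; [46, 43, 41, 31, 21, 6, 4, 4, 1]; [43, 10, 1, -15]; [46, 42, 17, -16, -29, -37]; [47, 39, -21]; [41, 39]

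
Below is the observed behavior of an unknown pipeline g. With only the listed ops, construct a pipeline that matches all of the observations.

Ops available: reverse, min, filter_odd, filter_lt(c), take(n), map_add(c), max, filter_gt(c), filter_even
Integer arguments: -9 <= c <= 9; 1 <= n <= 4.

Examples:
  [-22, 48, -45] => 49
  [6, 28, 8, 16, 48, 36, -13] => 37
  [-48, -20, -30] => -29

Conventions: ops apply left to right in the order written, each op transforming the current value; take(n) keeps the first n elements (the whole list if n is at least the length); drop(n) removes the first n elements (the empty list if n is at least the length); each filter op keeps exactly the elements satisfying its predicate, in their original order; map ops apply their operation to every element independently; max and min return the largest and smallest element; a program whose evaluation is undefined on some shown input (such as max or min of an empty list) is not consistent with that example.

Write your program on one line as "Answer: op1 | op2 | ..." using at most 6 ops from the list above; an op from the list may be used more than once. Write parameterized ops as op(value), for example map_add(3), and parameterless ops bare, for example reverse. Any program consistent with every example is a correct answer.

filter_even | reverse | take(1) | map_add(1) | max

Check, running the answer program on each example:
  [-22, 48, -45] -> [-22, 48] -> [48, -22] -> [48] -> [49] -> 49
  [6, 28, 8, 16, 48, 36, -13] -> [6, 28, 8, 16, 48, 36] -> [36, 48, 16, 8, 28, 6] -> [36] -> [37] -> 37
  [-48, -20, -30] -> [-48, -20, -30] -> [-30, -20, -48] -> [-30] -> [-29] -> -29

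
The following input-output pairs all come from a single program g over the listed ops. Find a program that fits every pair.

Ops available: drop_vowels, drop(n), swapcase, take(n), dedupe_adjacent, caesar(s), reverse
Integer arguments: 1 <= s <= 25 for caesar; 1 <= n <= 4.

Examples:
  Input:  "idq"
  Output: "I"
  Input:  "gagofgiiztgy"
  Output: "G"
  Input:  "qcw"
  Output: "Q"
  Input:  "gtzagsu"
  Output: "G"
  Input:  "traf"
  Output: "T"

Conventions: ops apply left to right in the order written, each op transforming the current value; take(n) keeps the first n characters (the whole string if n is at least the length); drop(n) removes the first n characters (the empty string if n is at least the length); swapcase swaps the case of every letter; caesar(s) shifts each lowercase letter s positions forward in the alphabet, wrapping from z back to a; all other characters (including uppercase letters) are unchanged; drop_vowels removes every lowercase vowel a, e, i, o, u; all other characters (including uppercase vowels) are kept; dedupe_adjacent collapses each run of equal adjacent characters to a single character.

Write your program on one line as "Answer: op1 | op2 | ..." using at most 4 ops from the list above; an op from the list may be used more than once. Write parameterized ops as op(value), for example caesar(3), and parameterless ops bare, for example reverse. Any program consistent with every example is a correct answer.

dedupe_adjacent | swapcase | take(1)

Check, running the answer program on each example:
  "idq" -> "idq" -> "IDQ" -> "I"
  "gagofgiiztgy" -> "gagofgiztgy" -> "GAGOFGIZTGY" -> "G"
  "qcw" -> "qcw" -> "QCW" -> "Q"
  "gtzagsu" -> "gtzagsu" -> "GTZAGSU" -> "G"
  "traf" -> "traf" -> "TRAF" -> "T"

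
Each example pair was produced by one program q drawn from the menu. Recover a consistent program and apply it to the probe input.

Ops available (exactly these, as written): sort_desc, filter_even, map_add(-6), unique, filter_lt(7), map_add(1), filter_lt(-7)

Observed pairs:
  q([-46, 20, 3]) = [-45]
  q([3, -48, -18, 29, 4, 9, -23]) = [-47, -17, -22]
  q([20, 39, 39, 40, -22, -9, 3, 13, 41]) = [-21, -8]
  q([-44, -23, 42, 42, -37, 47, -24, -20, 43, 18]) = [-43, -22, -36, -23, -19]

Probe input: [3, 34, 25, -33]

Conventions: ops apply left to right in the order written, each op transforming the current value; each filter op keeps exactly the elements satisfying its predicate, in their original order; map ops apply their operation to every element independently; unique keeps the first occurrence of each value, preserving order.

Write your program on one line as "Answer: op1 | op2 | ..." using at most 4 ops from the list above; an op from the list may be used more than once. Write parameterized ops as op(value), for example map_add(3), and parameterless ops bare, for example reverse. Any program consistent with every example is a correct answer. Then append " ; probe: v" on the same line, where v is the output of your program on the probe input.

unique | map_add(1) | filter_lt(-7) ; probe: [-32]

Check, running the answer program on each example:
  [-46, 20, 3] -> [-46, 20, 3] -> [-45, 21, 4] -> [-45]
  [3, -48, -18, 29, 4, 9, -23] -> [3, -48, -18, 29, 4, 9, -23] -> [4, -47, -17, 30, 5, 10, -22] -> [-47, -17, -22]
  [20, 39, 39, 40, -22, -9, 3, 13, 41] -> [20, 39, 40, -22, -9, 3, 13, 41] -> [21, 40, 41, -21, -8, 4, 14, 42] -> [-21, -8]
  [-44, -23, 42, 42, -37, 47, -24, -20, 43, 18] -> [-44, -23, 42, -37, 47, -24, -20, 43, 18] -> [-43, -22, 43, -36, 48, -23, -19, 44, 19] -> [-43, -22, -36, -23, -19]
  probe: [3, 34, 25, -33] -> [3, 34, 25, -33] -> [4, 35, 26, -32] -> [-32]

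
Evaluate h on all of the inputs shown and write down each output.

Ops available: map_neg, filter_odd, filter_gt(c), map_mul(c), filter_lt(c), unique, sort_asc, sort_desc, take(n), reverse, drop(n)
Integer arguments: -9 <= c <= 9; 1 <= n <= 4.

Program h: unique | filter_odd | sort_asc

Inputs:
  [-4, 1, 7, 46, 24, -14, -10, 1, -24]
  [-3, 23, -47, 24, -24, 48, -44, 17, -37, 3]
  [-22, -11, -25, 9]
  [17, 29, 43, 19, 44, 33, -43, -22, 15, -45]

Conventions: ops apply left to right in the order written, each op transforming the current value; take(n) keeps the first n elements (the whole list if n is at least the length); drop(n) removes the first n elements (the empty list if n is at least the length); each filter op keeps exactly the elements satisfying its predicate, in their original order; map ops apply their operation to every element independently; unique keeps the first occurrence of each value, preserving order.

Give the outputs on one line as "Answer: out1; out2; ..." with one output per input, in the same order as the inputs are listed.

[1, 7]; [-47, -37, -3, 3, 17, 23]; [-25, -11, 9]; [-45, -43, 15, 17, 19, 29, 33, 43]

Execution, op by op:
  [-4, 1, 7, 46, 24, -14, -10, 1, -24] -> [-4, 1, 7, 46, 24, -14, -10, -24] -> [1, 7] -> [1, 7]
  [-3, 23, -47, 24, -24, 48, -44, 17, -37, 3] -> [-3, 23, -47, 24, -24, 48, -44, 17, -37, 3] -> [-3, 23, -47, 17, -37, 3] -> [-47, -37, -3, 3, 17, 23]
  [-22, -11, -25, 9] -> [-22, -11, -25, 9] -> [-11, -25, 9] -> [-25, -11, 9]
  [17, 29, 43, 19, 44, 33, -43, -22, 15, -45] -> [17, 29, 43, 19, 44, 33, -43, -22, 15, -45] -> [17, 29, 43, 19, 33, -43, 15, -45] -> [-45, -43, 15, 17, 19, 29, 33, 43]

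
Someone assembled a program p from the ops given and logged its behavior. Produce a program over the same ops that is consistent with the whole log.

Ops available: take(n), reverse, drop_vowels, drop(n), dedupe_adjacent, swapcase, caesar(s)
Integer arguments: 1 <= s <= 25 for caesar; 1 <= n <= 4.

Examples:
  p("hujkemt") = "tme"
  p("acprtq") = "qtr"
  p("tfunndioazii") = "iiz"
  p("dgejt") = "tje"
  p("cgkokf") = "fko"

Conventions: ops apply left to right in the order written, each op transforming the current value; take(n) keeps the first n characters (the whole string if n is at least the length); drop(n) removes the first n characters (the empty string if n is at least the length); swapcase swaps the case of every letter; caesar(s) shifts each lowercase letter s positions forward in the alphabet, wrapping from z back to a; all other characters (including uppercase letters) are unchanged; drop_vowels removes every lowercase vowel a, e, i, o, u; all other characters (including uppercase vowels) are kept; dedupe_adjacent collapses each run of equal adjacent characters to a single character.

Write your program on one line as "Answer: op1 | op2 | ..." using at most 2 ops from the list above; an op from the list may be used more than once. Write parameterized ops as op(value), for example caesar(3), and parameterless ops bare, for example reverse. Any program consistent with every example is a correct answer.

reverse | take(3)

Check, running the answer program on each example:
  "hujkemt" -> "tmekjuh" -> "tme"
  "acprtq" -> "qtrpca" -> "qtr"
  "tfunndioazii" -> "iizaoidnnuft" -> "iiz"
  "dgejt" -> "tjegd" -> "tje"
  "cgkokf" -> "fkokgc" -> "fko"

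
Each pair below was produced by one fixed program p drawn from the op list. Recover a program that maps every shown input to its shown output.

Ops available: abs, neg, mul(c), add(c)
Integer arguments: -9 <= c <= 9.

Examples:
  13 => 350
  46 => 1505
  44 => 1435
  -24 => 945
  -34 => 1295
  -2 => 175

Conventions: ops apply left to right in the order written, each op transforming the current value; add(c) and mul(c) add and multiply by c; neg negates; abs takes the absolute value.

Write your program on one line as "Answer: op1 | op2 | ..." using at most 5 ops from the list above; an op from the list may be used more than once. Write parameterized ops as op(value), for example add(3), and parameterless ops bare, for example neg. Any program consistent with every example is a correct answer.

add(-3) | mul(-5) | abs | mul(7)

Check, running the answer program on each example:
  13 -> 10 -> -50 -> 50 -> 350
  46 -> 43 -> -215 -> 215 -> 1505
  44 -> 41 -> -205 -> 205 -> 1435
  -24 -> -27 -> 135 -> 135 -> 945
  -34 -> -37 -> 185 -> 185 -> 1295
  -2 -> -5 -> 25 -> 25 -> 175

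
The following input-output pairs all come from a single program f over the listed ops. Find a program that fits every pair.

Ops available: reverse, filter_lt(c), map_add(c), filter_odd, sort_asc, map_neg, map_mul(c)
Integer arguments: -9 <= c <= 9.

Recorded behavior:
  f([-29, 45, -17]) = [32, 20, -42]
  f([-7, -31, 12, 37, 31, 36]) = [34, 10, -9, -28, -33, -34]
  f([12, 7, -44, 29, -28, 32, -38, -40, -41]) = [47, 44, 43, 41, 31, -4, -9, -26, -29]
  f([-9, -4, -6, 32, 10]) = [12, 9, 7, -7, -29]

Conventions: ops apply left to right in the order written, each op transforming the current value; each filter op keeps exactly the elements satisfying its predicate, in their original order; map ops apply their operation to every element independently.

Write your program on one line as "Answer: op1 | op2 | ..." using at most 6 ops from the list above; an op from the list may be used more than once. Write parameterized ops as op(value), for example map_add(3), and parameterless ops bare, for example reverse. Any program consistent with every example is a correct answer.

map_neg | map_add(4) | map_add(-1) | sort_asc | reverse

Check, running the answer program on each example:
  [-29, 45, -17] -> [29, -45, 17] -> [33, -41, 21] -> [32, -42, 20] -> [-42, 20, 32] -> [32, 20, -42]
  [-7, -31, 12, 37, 31, 36] -> [7, 31, -12, -37, -31, -36] -> [11, 35, -8, -33, -27, -32] -> [10, 34, -9, -34, -28, -33] -> [-34, -33, -28, -9, 10, 34] -> [34, 10, -9, -28, -33, -34]
  [12, 7, -44, 29, -28, 32, -38, -40, -41] -> [-12, -7, 44, -29, 28, -32, 38, 40, 41] -> [-8, -3, 48, -25, 32, -28, 42, 44, 45] -> [-9, -4, 47, -26, 31, -29, 41, 43, 44] -> [-29, -26, -9, -4, 31, 41, 43, 44, 47] -> [47, 44, 43, 41, 31, -4, -9, -26, -29]
  [-9, -4, -6, 32, 10] -> [9, 4, 6, -32, -10] -> [13, 8, 10, -28, -6] -> [12, 7, 9, -29, -7] -> [-29, -7, 7, 9, 12] -> [12, 9, 7, -7, -29]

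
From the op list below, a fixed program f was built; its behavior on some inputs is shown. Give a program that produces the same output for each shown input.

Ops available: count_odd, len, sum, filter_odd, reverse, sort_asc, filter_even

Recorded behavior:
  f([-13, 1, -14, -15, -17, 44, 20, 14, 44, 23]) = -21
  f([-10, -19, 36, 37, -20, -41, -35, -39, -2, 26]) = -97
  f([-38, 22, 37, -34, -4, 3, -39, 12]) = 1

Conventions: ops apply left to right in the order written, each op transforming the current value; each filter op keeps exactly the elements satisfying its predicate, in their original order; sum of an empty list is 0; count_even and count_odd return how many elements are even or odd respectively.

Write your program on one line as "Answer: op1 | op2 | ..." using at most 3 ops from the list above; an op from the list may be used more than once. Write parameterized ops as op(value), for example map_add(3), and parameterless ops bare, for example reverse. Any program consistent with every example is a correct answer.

reverse | filter_odd | sum

Check, running the answer program on each example:
  [-13, 1, -14, -15, -17, 44, 20, 14, 44, 23] -> [23, 44, 14, 20, 44, -17, -15, -14, 1, -13] -> [23, -17, -15, 1, -13] -> -21
  [-10, -19, 36, 37, -20, -41, -35, -39, -2, 26] -> [26, -2, -39, -35, -41, -20, 37, 36, -19, -10] -> [-39, -35, -41, 37, -19] -> -97
  [-38, 22, 37, -34, -4, 3, -39, 12] -> [12, -39, 3, -4, -34, 37, 22, -38] -> [-39, 3, 37] -> 1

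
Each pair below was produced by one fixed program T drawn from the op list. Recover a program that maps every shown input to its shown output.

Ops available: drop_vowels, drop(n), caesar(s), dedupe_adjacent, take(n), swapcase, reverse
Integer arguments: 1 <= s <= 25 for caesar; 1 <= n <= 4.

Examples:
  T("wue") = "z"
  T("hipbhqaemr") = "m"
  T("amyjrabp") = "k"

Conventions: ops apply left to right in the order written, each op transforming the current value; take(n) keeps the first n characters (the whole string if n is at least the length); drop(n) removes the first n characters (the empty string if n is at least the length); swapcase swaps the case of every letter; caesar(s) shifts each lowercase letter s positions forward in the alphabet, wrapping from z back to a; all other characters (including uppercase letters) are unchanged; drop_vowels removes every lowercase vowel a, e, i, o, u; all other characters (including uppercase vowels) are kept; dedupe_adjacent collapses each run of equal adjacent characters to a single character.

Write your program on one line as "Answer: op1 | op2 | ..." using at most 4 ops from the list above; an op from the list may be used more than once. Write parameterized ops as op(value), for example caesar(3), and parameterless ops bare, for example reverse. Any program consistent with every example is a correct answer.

caesar(21) | reverse | take(1)

Check, running the answer program on each example:
  "wue" -> "rpz" -> "zpr" -> "z"
  "hipbhqaemr" -> "cdkwclvzhm" -> "mhzvlcwkdc" -> "m"
  "amyjrabp" -> "vhtemvwk" -> "kwvmethv" -> "k"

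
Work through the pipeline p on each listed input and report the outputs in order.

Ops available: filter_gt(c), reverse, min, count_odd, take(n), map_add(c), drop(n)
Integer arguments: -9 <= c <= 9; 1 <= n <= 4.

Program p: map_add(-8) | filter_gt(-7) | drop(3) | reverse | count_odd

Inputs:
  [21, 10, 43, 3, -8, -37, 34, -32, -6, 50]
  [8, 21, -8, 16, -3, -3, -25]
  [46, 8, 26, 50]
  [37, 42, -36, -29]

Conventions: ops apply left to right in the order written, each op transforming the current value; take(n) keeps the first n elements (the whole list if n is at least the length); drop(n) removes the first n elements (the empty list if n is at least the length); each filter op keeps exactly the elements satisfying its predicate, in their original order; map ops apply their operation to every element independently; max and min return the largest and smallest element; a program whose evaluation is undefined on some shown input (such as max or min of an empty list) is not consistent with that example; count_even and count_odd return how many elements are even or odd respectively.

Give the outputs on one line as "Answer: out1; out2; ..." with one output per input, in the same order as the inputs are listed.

Execution, op by op:
  [21, 10, 43, 3, -8, -37, 34, -32, -6, 50] -> [13, 2, 35, -5, -16, -45, 26, -40, -14, 42] -> [13, 2, 35, -5, 26, 42] -> [-5, 26, 42] -> [42, 26, -5] -> 1
  [8, 21, -8, 16, -3, -3, -25] -> [0, 13, -16, 8, -11, -11, -33] -> [0, 13, 8] -> [] -> [] -> 0
  [46, 8, 26, 50] -> [38, 0, 18, 42] -> [38, 0, 18, 42] -> [42] -> [42] -> 0
  [37, 42, -36, -29] -> [29, 34, -44, -37] -> [29, 34] -> [] -> [] -> 0

1; 0; 0; 0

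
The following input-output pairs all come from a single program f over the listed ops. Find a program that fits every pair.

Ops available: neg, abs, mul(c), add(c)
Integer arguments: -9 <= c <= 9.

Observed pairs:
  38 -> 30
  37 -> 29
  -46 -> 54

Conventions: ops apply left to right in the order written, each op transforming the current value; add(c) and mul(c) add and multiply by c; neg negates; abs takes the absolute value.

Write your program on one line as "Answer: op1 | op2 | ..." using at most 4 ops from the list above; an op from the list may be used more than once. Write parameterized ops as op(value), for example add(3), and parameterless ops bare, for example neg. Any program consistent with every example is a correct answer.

add(-8) | neg | abs

Check, running the answer program on each example:
  38 -> 30 -> -30 -> 30
  37 -> 29 -> -29 -> 29
  -46 -> -54 -> 54 -> 54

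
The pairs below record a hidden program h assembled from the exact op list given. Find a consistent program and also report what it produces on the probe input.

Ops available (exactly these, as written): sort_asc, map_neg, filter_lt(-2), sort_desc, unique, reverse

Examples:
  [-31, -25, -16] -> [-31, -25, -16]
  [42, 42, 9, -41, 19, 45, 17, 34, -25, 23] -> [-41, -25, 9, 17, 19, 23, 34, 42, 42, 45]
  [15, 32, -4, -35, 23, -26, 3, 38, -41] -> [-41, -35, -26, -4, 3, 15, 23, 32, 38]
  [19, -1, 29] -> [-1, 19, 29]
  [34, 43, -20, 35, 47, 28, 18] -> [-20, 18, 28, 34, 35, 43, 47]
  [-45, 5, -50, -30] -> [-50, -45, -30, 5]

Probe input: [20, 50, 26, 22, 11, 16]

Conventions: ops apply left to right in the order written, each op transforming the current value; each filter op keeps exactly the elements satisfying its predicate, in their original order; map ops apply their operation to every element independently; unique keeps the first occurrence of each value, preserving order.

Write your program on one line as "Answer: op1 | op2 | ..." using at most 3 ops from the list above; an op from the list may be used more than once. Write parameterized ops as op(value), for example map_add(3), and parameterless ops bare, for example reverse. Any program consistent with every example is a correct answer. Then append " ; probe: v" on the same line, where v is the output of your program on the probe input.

sort_desc | reverse ; probe: [11, 16, 20, 22, 26, 50]

Check, running the answer program on each example:
  [-31, -25, -16] -> [-16, -25, -31] -> [-31, -25, -16]
  [42, 42, 9, -41, 19, 45, 17, 34, -25, 23] -> [45, 42, 42, 34, 23, 19, 17, 9, -25, -41] -> [-41, -25, 9, 17, 19, 23, 34, 42, 42, 45]
  [15, 32, -4, -35, 23, -26, 3, 38, -41] -> [38, 32, 23, 15, 3, -4, -26, -35, -41] -> [-41, -35, -26, -4, 3, 15, 23, 32, 38]
  [19, -1, 29] -> [29, 19, -1] -> [-1, 19, 29]
  [34, 43, -20, 35, 47, 28, 18] -> [47, 43, 35, 34, 28, 18, -20] -> [-20, 18, 28, 34, 35, 43, 47]
  [-45, 5, -50, -30] -> [5, -30, -45, -50] -> [-50, -45, -30, 5]
  probe: [20, 50, 26, 22, 11, 16] -> [50, 26, 22, 20, 16, 11] -> [11, 16, 20, 22, 26, 50]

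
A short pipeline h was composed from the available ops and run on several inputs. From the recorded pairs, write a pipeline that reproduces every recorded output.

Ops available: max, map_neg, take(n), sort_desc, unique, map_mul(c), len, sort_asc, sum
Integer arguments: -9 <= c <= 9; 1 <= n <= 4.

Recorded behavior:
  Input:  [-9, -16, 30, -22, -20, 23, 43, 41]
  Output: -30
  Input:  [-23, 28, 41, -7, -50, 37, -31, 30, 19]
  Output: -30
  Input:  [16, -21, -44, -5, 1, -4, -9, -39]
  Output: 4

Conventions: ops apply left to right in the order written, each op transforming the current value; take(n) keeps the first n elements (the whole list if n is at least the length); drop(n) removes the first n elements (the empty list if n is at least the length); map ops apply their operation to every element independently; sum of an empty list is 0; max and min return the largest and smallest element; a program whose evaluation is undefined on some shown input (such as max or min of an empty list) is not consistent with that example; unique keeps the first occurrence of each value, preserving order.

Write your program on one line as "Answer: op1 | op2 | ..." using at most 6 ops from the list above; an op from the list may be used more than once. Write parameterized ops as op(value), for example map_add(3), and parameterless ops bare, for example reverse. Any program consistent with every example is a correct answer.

map_neg | sort_desc | sort_asc | take(3) | max

Check, running the answer program on each example:
  [-9, -16, 30, -22, -20, 23, 43, 41] -> [9, 16, -30, 22, 20, -23, -43, -41] -> [22, 20, 16, 9, -23, -30, -41, -43] -> [-43, -41, -30, -23, 9, 16, 20, 22] -> [-43, -41, -30] -> -30
  [-23, 28, 41, -7, -50, 37, -31, 30, 19] -> [23, -28, -41, 7, 50, -37, 31, -30, -19] -> [50, 31, 23, 7, -19, -28, -30, -37, -41] -> [-41, -37, -30, -28, -19, 7, 23, 31, 50] -> [-41, -37, -30] -> -30
  [16, -21, -44, -5, 1, -4, -9, -39] -> [-16, 21, 44, 5, -1, 4, 9, 39] -> [44, 39, 21, 9, 5, 4, -1, -16] -> [-16, -1, 4, 5, 9, 21, 39, 44] -> [-16, -1, 4] -> 4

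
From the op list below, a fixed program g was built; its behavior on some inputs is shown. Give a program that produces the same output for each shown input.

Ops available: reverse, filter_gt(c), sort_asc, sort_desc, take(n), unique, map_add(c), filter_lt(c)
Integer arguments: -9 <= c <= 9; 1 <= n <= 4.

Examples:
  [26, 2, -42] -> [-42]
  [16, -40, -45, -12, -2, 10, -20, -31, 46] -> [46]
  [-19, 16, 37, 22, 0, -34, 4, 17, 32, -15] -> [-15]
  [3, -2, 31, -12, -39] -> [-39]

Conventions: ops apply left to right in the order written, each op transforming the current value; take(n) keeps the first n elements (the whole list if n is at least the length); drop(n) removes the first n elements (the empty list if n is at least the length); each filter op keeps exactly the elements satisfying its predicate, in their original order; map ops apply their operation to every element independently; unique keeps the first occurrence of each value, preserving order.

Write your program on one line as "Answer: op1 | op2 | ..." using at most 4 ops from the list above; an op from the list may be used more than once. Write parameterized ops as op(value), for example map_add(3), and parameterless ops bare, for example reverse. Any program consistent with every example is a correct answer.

reverse | take(2) | take(1)

Check, running the answer program on each example:
  [26, 2, -42] -> [-42, 2, 26] -> [-42, 2] -> [-42]
  [16, -40, -45, -12, -2, 10, -20, -31, 46] -> [46, -31, -20, 10, -2, -12, -45, -40, 16] -> [46, -31] -> [46]
  [-19, 16, 37, 22, 0, -34, 4, 17, 32, -15] -> [-15, 32, 17, 4, -34, 0, 22, 37, 16, -19] -> [-15, 32] -> [-15]
  [3, -2, 31, -12, -39] -> [-39, -12, 31, -2, 3] -> [-39, -12] -> [-39]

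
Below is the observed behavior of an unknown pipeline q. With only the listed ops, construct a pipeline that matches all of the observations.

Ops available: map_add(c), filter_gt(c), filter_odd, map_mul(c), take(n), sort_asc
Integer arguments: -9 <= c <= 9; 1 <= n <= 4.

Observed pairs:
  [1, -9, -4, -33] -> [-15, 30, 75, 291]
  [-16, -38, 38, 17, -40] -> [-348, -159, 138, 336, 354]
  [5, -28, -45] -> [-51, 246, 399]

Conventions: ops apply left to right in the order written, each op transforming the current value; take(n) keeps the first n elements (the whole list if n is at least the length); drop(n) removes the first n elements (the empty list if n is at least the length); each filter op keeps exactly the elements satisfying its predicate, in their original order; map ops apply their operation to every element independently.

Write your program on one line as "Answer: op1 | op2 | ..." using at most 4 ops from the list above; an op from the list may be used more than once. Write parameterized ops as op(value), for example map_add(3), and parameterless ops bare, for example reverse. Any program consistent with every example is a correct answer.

map_mul(-9) | map_add(-6) | sort_asc

Check, running the answer program on each example:
  [1, -9, -4, -33] -> [-9, 81, 36, 297] -> [-15, 75, 30, 291] -> [-15, 30, 75, 291]
  [-16, -38, 38, 17, -40] -> [144, 342, -342, -153, 360] -> [138, 336, -348, -159, 354] -> [-348, -159, 138, 336, 354]
  [5, -28, -45] -> [-45, 252, 405] -> [-51, 246, 399] -> [-51, 246, 399]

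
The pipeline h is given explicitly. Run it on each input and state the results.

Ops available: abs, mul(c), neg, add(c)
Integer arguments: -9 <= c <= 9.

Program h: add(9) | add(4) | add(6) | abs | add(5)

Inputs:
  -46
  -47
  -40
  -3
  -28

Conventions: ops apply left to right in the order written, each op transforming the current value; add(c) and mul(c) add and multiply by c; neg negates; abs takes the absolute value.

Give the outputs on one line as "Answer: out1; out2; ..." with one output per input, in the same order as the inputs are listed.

Execution, op by op:
  -46 -> -37 -> -33 -> -27 -> 27 -> 32
  -47 -> -38 -> -34 -> -28 -> 28 -> 33
  -40 -> -31 -> -27 -> -21 -> 21 -> 26
  -3 -> 6 -> 10 -> 16 -> 16 -> 21
  -28 -> -19 -> -15 -> -9 -> 9 -> 14

32; 33; 26; 21; 14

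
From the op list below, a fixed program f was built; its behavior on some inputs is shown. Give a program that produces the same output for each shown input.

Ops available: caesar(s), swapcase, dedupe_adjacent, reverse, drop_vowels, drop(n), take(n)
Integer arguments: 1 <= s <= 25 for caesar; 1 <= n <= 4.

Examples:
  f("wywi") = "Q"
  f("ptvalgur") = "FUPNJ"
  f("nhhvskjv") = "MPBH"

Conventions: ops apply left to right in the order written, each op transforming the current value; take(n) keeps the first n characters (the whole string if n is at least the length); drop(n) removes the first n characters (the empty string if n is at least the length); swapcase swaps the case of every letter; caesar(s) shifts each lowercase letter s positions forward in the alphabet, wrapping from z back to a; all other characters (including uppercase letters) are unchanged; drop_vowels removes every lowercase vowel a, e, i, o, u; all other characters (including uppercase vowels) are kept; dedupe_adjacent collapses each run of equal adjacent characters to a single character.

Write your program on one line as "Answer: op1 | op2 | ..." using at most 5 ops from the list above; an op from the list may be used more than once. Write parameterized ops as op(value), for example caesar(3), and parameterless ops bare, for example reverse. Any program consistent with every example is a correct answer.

reverse | caesar(20) | swapcase | drop(3) | dedupe_adjacent

Check, running the answer program on each example:
  "wywi" -> "iwyw" -> "cqsq" -> "CQSQ" -> "Q" -> "Q"
  "ptvalgur" -> "ruglavtp" -> "loafupnj" -> "LOAFUPNJ" -> "FUPNJ" -> "FUPNJ"
  "nhhvskjv" -> "vjksvhhn" -> "pdempbbh" -> "PDEMPBBH" -> "MPBBH" -> "MPBH"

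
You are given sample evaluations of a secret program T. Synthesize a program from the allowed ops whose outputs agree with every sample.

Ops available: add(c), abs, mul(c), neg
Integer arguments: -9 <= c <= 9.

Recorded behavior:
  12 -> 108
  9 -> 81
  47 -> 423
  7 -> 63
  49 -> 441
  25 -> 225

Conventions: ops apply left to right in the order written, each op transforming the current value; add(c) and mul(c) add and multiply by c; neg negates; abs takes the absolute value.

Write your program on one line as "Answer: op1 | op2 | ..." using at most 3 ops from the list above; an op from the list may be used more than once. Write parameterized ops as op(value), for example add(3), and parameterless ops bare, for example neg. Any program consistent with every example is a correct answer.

neg | mul(-9)

Check, running the answer program on each example:
  12 -> -12 -> 108
  9 -> -9 -> 81
  47 -> -47 -> 423
  7 -> -7 -> 63
  49 -> -49 -> 441
  25 -> -25 -> 225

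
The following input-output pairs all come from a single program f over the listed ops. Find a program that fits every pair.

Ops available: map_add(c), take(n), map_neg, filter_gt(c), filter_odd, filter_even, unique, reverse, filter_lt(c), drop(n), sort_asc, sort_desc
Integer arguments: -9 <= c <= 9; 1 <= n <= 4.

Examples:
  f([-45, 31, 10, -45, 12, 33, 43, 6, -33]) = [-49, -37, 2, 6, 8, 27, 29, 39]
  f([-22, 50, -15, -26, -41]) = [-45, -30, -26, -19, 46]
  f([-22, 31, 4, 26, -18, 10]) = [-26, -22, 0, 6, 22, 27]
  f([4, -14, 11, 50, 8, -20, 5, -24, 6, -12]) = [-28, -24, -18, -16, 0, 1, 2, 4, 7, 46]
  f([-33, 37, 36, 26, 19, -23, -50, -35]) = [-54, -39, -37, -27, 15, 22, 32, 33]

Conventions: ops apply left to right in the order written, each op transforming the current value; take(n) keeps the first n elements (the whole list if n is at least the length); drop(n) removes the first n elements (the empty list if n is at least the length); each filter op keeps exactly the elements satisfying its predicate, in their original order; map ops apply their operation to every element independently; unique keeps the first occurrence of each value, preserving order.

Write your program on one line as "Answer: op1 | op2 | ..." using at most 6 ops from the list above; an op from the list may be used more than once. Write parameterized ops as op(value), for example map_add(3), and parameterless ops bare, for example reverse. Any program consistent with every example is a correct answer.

sort_asc | reverse | map_add(-4) | reverse | unique

Check, running the answer program on each example:
  [-45, 31, 10, -45, 12, 33, 43, 6, -33] -> [-45, -45, -33, 6, 10, 12, 31, 33, 43] -> [43, 33, 31, 12, 10, 6, -33, -45, -45] -> [39, 29, 27, 8, 6, 2, -37, -49, -49] -> [-49, -49, -37, 2, 6, 8, 27, 29, 39] -> [-49, -37, 2, 6, 8, 27, 29, 39]
  [-22, 50, -15, -26, -41] -> [-41, -26, -22, -15, 50] -> [50, -15, -22, -26, -41] -> [46, -19, -26, -30, -45] -> [-45, -30, -26, -19, 46] -> [-45, -30, -26, -19, 46]
  [-22, 31, 4, 26, -18, 10] -> [-22, -18, 4, 10, 26, 31] -> [31, 26, 10, 4, -18, -22] -> [27, 22, 6, 0, -22, -26] -> [-26, -22, 0, 6, 22, 27] -> [-26, -22, 0, 6, 22, 27]
  [4, -14, 11, 50, 8, -20, 5, -24, 6, -12] -> [-24, -20, -14, -12, 4, 5, 6, 8, 11, 50] -> [50, 11, 8, 6, 5, 4, -12, -14, -20, -24] -> [46, 7, 4, 2, 1, 0, -16, -18, -24, -28] -> [-28, -24, -18, -16, 0, 1, 2, 4, 7, 46] -> [-28, -24, -18, -16, 0, 1, 2, 4, 7, 46]
  [-33, 37, 36, 26, 19, -23, -50, -35] -> [-50, -35, -33, -23, 19, 26, 36, 37] -> [37, 36, 26, 19, -23, -33, -35, -50] -> [33, 32, 22, 15, -27, -37, -39, -54] -> [-54, -39, -37, -27, 15, 22, 32, 33] -> [-54, -39, -37, -27, 15, 22, 32, 33]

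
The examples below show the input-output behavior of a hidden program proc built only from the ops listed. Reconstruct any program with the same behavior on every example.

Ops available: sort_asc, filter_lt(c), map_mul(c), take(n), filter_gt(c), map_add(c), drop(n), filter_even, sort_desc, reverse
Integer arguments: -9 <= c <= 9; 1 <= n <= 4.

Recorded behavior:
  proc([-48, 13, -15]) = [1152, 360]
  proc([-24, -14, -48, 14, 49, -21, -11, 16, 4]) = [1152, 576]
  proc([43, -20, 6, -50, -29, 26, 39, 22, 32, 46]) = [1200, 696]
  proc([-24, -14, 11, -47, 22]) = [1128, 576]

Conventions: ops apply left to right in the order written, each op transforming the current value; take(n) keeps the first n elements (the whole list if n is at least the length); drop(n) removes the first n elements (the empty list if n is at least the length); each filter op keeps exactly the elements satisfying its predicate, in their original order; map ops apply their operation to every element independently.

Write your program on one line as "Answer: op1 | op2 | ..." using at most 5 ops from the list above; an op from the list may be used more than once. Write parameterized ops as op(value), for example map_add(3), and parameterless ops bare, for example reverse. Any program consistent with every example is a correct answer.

map_mul(-3) | sort_desc | map_mul(8) | take(2)

Check, running the answer program on each example:
  [-48, 13, -15] -> [144, -39, 45] -> [144, 45, -39] -> [1152, 360, -312] -> [1152, 360]
  [-24, -14, -48, 14, 49, -21, -11, 16, 4] -> [72, 42, 144, -42, -147, 63, 33, -48, -12] -> [144, 72, 63, 42, 33, -12, -42, -48, -147] -> [1152, 576, 504, 336, 264, -96, -336, -384, -1176] -> [1152, 576]
  [43, -20, 6, -50, -29, 26, 39, 22, 32, 46] -> [-129, 60, -18, 150, 87, -78, -117, -66, -96, -138] -> [150, 87, 60, -18, -66, -78, -96, -117, -129, -138] -> [1200, 696, 480, -144, -528, -624, -768, -936, -1032, -1104] -> [1200, 696]
  [-24, -14, 11, -47, 22] -> [72, 42, -33, 141, -66] -> [141, 72, 42, -33, -66] -> [1128, 576, 336, -264, -528] -> [1128, 576]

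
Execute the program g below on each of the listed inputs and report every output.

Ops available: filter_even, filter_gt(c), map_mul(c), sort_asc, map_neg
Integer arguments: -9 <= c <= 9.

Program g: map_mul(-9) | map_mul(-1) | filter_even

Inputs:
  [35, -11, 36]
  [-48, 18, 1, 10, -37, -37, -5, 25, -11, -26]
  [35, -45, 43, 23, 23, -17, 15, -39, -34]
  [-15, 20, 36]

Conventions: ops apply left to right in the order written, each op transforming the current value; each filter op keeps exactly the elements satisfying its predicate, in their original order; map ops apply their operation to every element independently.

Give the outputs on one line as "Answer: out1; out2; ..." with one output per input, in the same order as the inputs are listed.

[324]; [-432, 162, 90, -234]; [-306]; [180, 324]

Execution, op by op:
  [35, -11, 36] -> [-315, 99, -324] -> [315, -99, 324] -> [324]
  [-48, 18, 1, 10, -37, -37, -5, 25, -11, -26] -> [432, -162, -9, -90, 333, 333, 45, -225, 99, 234] -> [-432, 162, 9, 90, -333, -333, -45, 225, -99, -234] -> [-432, 162, 90, -234]
  [35, -45, 43, 23, 23, -17, 15, -39, -34] -> [-315, 405, -387, -207, -207, 153, -135, 351, 306] -> [315, -405, 387, 207, 207, -153, 135, -351, -306] -> [-306]
  [-15, 20, 36] -> [135, -180, -324] -> [-135, 180, 324] -> [180, 324]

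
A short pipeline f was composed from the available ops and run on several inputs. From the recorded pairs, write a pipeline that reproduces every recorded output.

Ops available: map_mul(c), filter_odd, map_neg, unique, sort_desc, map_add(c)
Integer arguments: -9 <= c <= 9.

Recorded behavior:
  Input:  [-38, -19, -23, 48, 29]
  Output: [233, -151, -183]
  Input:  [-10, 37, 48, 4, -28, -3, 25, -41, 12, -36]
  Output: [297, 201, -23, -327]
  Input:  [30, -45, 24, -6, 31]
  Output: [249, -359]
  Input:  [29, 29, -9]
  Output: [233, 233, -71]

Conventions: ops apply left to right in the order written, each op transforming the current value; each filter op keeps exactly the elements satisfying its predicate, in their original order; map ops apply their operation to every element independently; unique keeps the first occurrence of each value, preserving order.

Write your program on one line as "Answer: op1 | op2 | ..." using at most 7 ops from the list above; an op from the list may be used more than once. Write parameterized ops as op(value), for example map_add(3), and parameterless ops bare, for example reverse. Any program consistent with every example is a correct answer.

filter_odd | map_neg | sort_desc | map_mul(-8) | map_add(1) | sort_desc

Check, running the answer program on each example:
  [-38, -19, -23, 48, 29] -> [-19, -23, 29] -> [19, 23, -29] -> [23, 19, -29] -> [-184, -152, 232] -> [-183, -151, 233] -> [233, -151, -183]
  [-10, 37, 48, 4, -28, -3, 25, -41, 12, -36] -> [37, -3, 25, -41] -> [-37, 3, -25, 41] -> [41, 3, -25, -37] -> [-328, -24, 200, 296] -> [-327, -23, 201, 297] -> [297, 201, -23, -327]
  [30, -45, 24, -6, 31] -> [-45, 31] -> [45, -31] -> [45, -31] -> [-360, 248] -> [-359, 249] -> [249, -359]
  [29, 29, -9] -> [29, 29, -9] -> [-29, -29, 9] -> [9, -29, -29] -> [-72, 232, 232] -> [-71, 233, 233] -> [233, 233, -71]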